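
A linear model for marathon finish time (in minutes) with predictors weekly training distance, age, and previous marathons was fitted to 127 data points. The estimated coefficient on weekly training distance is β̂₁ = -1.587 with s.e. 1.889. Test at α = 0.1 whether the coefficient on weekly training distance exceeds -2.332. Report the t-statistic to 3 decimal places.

t = 0.394

H₀: β₁ = -2.332 vs H₁: β₁ > -2.332.
t = (β̂₁ − β₁⁰)/SE = (-1.587 − (-2.332)) / 1.889 = 0.394.
df = n − k − 1 = 127 − 3 − 1 = 123.
One-sided p ≈ 0.3470, which is ≥ 0.1, so fail to reject H₀.
The data do not give significant evidence that the true slope on weekly training distance exceeds -2.332 minutes per unit, holding the other predictors fixed.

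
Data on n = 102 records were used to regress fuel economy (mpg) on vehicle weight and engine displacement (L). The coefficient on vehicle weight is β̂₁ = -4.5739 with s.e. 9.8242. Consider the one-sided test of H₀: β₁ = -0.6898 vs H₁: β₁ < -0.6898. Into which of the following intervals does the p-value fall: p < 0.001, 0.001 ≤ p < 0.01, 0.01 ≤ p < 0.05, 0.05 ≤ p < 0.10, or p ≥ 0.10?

t = (-4.5739 − (-0.6898)) / 9.8242 = -0.395.
df = n − k − 1 = 102 − 2 − 1 = 99.
One-sided p = P(T_{99} < t) ≈ 0.3467.
So p ≥ 0.10.

p ≥ 0.10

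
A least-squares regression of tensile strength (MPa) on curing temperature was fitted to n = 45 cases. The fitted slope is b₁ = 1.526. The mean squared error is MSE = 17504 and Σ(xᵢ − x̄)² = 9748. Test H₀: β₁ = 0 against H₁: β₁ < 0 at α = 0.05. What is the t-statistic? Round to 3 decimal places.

SE(b₁) = √(MSE/Sₓₓ) = √(17504/9748) = 1.34002.
t = 1.526 / 1.34002 = 1.139.
df = n − 2 = 43.
One-sided p ≈ 0.8695, which is ≥ 0.05, so fail to reject H₀.
The data do not give significant evidence that the true slope on curing temperature is negative.

t = 1.139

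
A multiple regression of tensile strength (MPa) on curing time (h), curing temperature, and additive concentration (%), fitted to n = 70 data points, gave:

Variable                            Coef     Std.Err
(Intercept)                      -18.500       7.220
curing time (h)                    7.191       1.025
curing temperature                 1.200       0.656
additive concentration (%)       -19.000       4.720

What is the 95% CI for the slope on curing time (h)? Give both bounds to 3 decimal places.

Read off: b = 7.191, SE = 1.025 for curing time (h).
df = n − k − 1 = 70 − 3 − 1 = 66.
t* = t_{0.025, 66} = 1.996564.
Margin = t* × SE = 1.996564 × 1.025 = 2.04648.
CI: 7.191 ± 2.04648 → (5.145, 9.237).

(5.145, 9.237)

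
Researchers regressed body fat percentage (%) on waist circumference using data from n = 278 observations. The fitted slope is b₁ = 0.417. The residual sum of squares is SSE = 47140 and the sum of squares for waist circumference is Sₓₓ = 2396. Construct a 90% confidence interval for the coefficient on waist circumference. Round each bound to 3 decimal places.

(-0.024, 0.858)

MSE = SSE/(n − 2) = 47140/276 = 170.797.
SE(b₁) = √(MSE/Sₓₓ) = √(170.797/2396) = 0.266991.
df = n − 2 = 276.
t* = t_{0.05, 276} = 1.650393.
Margin = t* × SE = 1.650393 × 0.266991 = 0.44064.
CI: 0.417 ± 0.44064 → (-0.024, 0.858).
With 90% confidence, each one-unit increase in waist circumference is associated with a change of between -0.024 and 0.858 % in body fat percentage.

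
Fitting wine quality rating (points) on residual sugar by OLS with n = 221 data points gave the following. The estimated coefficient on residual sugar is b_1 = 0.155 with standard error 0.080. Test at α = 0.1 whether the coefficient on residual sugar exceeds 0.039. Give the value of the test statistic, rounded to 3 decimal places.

H₀: β₁ = 0.039 vs H₁: β₁ > 0.039.
t = (b_1 − β₁⁰)/SE = (0.155 − 0.039) / 0.080 = 1.450.
df = n − 2 = 221 − 2 = 219.
One-sided p ≈ 0.0742, which is < 0.1, so reject H₀.
There is evidence that the true slope on residual sugar exceeds 0.039 points per unit.

t = 1.450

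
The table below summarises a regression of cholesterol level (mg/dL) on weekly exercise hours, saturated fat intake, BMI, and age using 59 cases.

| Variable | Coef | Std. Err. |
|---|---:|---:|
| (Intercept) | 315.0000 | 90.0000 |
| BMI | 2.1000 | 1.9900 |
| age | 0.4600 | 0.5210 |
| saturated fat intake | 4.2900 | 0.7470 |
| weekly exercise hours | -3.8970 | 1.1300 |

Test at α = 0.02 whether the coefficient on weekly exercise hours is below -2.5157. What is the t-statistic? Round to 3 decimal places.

t = -1.222

Read off: b = -3.8970, SE = 1.1300 for weekly exercise hours.
H₀: β₁ = -2.5157 vs H₁: β₁ < -2.5157.
t = (-3.8970 − (-2.5157)) / 1.1300 = -1.222.
df = n − k − 1 = 59 − 4 − 1 = 54.
One-sided p ≈ 0.1134, which is ≥ 0.02, so fail to reject H₀.
The data do not give significant evidence that the true slope on weekly exercise hours is below -2.5157 mg/dL per unit, holding the other predictors fixed.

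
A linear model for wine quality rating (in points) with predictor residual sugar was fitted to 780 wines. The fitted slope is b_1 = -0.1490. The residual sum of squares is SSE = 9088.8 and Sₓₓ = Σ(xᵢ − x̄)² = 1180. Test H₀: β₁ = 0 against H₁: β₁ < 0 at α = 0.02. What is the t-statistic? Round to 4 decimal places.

t = -1.4975

MSE = SSE/(n − 2) = 9088.8/778 = 11.6823.
SE(b_1) = √(MSE/Sₓₓ) = √(11.6823/1180) = 0.0994999.
t = -0.1490 / 0.0994999 = -1.4975.
df = n − 2 = 778.
One-sided p ≈ 0.0673, which is ≥ 0.02, so fail to reject H₀.
The data do not give significant evidence that the true slope on residual sugar is negative.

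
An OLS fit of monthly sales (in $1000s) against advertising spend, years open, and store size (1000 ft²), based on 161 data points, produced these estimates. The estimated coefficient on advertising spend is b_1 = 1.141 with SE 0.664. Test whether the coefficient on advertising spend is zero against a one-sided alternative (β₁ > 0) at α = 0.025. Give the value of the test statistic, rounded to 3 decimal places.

H₀: β₁ = 0 vs H₁: β₁ > 0.
t = (b_1 − β₁⁰)/SE = 1.141 / 0.664 = 1.718.
df = n − k − 1 = 161 − 3 − 1 = 157.
One-sided p ≈ 0.0438, which is ≥ 0.025, so fail to reject H₀.
The data do not give significant evidence that the true slope on advertising spend is positive, holding the other predictors fixed.

t = 1.718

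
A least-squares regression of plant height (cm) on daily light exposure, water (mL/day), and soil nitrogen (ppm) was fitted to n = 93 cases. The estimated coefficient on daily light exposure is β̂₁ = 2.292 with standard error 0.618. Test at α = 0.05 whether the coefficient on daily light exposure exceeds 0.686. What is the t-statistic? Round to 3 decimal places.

t = 2.599

H₀: β₁ = 0.686 vs H₁: β₁ > 0.686.
t = (β̂₁ − β₁⁰)/SE = (2.292 − 0.686) / 0.618 = 2.599.
df = n − k − 1 = 93 − 3 − 1 = 89.
One-sided p ≈ 0.0055, which is < 0.05, so reject H₀.
There is evidence that the true slope on daily light exposure exceeds 0.686 cm per unit, holding the other predictors fixed.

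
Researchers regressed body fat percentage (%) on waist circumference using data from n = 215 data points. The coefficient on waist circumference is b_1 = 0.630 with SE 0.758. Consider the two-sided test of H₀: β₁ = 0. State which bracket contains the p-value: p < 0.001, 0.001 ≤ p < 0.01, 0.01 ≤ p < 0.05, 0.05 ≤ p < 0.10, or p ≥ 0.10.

t = 0.630 / 0.758 = 0.831.
df = n − 2 = 215 − 2 = 213.
Two-sided p = 2·P(T_{213} > |t|) ≈ 0.4068.
So p ≥ 0.10.

p ≥ 0.10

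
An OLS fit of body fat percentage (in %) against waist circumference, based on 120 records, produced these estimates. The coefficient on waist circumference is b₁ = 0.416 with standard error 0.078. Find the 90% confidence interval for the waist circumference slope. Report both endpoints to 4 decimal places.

(0.2867, 0.5453)

df = n − 2 = 120 − 2 = 118.
t* = t_{0.05, 118} = 1.65787.
Margin = t* × SE = 1.65787 × 0.078 = 0.129314.
CI: 0.416 ± 0.129314 → (0.2867, 0.5453).
With 90% confidence, each one-unit increase in waist circumference is associated with a change of between 0.2867 and 0.5453 % in body fat percentage.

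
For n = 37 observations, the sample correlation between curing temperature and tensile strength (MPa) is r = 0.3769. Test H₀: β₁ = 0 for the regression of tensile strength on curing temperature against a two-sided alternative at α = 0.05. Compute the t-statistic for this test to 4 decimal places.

t = r·√(n − 2)/√(1 − r²) = 0.3769·√35/√0.857946 = 2.4073.
df = n − 2 = 35.
Two-sided p ≈ 0.0215, which is < 0.05, so reject H₀.
There is evidence of a linear association between curing temperature and tensile strength.

t = 2.4073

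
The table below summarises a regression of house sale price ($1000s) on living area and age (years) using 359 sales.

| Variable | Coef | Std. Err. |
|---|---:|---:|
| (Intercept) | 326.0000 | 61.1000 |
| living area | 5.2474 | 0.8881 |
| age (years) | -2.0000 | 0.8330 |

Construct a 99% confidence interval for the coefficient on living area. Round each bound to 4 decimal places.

(2.9475, 7.5473)

Read off: b = 5.2474, SE = 0.8881 for living area.
df = n − k − 1 = 359 − 2 − 1 = 356.
t* = t_{0.005, 356} = 2.58971.
Margin = t* × SE = 2.58971 × 0.8881 = 2.299921.
CI: 5.2474 ± 2.299921 → (2.9475, 7.5473).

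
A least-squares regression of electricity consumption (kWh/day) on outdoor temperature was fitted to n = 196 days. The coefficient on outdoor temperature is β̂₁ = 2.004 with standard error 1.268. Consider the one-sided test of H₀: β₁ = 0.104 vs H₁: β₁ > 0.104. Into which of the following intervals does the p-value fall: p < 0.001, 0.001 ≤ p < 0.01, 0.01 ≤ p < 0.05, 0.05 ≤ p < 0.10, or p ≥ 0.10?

0.05 ≤ p < 0.10

t = (2.004 − 0.104) / 1.268 = 1.498.
df = n − 2 = 196 − 2 = 194.
One-sided p = P(T_{194} > t) ≈ 0.0678.
So 0.05 ≤ p < 0.10.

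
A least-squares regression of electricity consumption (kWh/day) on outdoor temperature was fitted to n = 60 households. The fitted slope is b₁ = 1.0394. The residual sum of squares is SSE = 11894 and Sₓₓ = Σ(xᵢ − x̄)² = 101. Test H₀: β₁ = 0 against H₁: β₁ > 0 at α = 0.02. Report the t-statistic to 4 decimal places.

MSE = SSE/(n − 2) = 11894/58 = 205.069.
SE(b₁) = √(MSE/Sₓₓ) = √(205.069/101) = 1.42492.
t = 1.0394 / 1.42492 = 0.7294.
df = n − 2 = 58.
One-sided p ≈ 0.2343, which is ≥ 0.02, so fail to reject H₀.
The data do not give significant evidence that the true slope on outdoor temperature is positive.

t = 0.7294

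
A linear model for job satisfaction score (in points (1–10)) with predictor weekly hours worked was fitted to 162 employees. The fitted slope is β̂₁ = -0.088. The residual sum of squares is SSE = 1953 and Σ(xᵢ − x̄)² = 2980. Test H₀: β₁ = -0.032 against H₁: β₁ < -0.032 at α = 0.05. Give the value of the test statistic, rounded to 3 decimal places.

MSE = SSE/(n − 2) = 1953/160 = 12.2063.
SE(β̂₁) = √(MSE/Sₓₓ) = √(12.2063/2980) = 0.0640004.
t = (-0.088 − (-0.032)) / 0.0640004 = -0.875.
df = n − 2 = 160.
One-sided p ≈ 0.1914, which is ≥ 0.05, so fail to reject H₀.
The data do not give significant evidence that the true slope on weekly hours worked is below -0.032 points (1–10) per unit.

t = -0.875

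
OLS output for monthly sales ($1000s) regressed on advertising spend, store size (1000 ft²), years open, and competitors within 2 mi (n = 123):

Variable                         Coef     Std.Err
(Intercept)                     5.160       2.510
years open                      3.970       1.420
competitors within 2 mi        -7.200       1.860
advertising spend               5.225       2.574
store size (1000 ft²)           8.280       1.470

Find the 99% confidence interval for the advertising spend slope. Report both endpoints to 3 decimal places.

(-1.514, 11.964)

Read off: b = 5.225, SE = 2.574 for advertising spend.
df = n − k − 1 = 123 − 4 − 1 = 118.
t* = t_{0.005, 118} = 2.618137.
Margin = t* × SE = 2.618137 × 2.574 = 6.73908.
CI: 5.225 ± 6.73908 → (-1.514, 11.964).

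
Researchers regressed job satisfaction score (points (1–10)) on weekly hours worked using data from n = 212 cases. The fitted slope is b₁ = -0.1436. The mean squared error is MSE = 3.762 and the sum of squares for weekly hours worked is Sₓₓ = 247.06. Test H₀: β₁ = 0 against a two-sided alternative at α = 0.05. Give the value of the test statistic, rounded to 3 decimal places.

SE(b₁) = √(MSE/Sₓₓ) = √(3.762/247.06) = 0.123398.
t = -0.1436 / 0.123398 = -1.164.
df = n − 2 = 210.
Two-sided p ≈ 0.2459, which is ≥ 0.05, so fail to reject H₀.
The data do not give significant evidence of an association between weekly hours worked and job satisfaction score.

t = -1.164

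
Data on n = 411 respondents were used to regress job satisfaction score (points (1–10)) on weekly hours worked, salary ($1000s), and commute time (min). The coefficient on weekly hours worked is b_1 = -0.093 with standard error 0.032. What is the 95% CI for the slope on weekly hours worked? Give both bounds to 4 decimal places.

df = n − k − 1 = 411 − 3 − 1 = 407.
t* = t_{0.025, 407} = 1.96581.
Margin = t* × SE = 1.96581 × 0.032 = 0.062906.
CI: -0.093 ± 0.062906 → (-0.1559, -0.0301).
With 95% confidence, each one-unit increase in weekly hours worked is associated with a change of between -0.1559 and -0.0301 points (1–10) in job satisfaction score, holding the other predictors fixed.

(-0.1559, -0.0301)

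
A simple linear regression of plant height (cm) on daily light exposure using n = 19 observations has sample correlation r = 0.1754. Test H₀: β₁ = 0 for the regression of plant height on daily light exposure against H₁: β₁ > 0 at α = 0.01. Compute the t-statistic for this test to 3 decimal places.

t = 0.735

t = r·√(n − 2)/√(1 − r²) = 0.1754·√17/√0.969235 = 0.735.
df = n − 2 = 17.
One-sided p ≈ 0.2363, which is ≥ 0.01, so fail to reject H₀.
The data do not give significant evidence of a linear association between daily light exposure and plant height.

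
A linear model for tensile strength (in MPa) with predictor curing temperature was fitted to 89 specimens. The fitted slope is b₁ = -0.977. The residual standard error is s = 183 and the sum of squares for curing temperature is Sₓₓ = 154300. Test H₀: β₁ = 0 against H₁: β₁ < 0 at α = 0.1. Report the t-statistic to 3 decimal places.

SE(b₁) = s/√Sₓₓ = 183/√154300 = 0.465874.
t = -0.977 / 0.465874 = -2.097.
df = n − 2 = 87.
One-sided p ≈ 0.0194, which is < 0.1, so reject H₀.
There is evidence that the true slope on curing temperature is negative.

t = -2.097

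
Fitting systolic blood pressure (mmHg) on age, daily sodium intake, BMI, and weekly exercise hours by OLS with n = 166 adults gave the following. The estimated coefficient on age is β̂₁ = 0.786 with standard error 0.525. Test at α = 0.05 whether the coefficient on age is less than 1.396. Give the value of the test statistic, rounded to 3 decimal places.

t = -1.162

H₀: β₁ = 1.396 vs H₁: β₁ < 1.396.
t = (β̂₁ − β₁⁰)/SE = (0.786 − 1.396) / 0.525 = -1.162.
df = n − k − 1 = 166 − 4 − 1 = 161.
One-sided p ≈ 0.1235, which is ≥ 0.05, so fail to reject H₀.
The data do not give significant evidence that the true slope on age is below 1.396 mmHg per unit, holding the other predictors fixed.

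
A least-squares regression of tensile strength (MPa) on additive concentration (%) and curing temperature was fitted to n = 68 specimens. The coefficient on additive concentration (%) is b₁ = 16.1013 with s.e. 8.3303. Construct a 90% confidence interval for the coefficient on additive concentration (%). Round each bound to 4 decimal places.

(2.2011, 30.0015)

df = n − k − 1 = 68 − 2 − 1 = 65.
t* = t_{0.05, 65} = 1.668636.
Margin = t* × SE = 1.668636 × 8.3303 = 13.900238.
CI: 16.1013 ± 13.900238 → (2.2011, 30.0015).
With 90% confidence, each one-unit increase in additive concentration (%) is associated with a change of between 2.2011 and 30.0015 MPa in tensile strength, holding the other predictors fixed.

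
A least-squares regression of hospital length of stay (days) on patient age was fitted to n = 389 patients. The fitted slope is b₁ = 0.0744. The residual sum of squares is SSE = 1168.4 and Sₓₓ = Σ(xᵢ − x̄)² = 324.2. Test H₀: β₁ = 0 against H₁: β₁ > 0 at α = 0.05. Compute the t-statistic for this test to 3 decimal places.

MSE = SSE/(n − 2) = 1168.4/387 = 3.01912.
SE(b₁) = √(MSE/Sₓₓ) = √(3.01912/324.2) = 0.0965014.
t = 0.0744 / 0.0965014 = 0.771.
df = n − 2 = 387.
One-sided p ≈ 0.2206, which is ≥ 0.05, so fail to reject H₀.
The data do not give significant evidence that the true slope on patient age is positive.

t = 0.771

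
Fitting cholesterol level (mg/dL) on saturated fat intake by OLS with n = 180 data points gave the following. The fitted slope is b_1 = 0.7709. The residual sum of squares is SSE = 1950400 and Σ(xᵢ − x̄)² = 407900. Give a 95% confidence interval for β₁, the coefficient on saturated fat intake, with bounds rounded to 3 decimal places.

(0.447, 1.094)

MSE = SSE/(n − 2) = 1950400/178 = 10957.3.
SE(b_1) = √(MSE/Sₓₓ) = √(10957.3/407900) = 0.163899.
df = n − 2 = 178.
t* = t_{0.025, 178} = 1.973381.
Margin = t* × SE = 1.973381 × 0.163899 = 0.32343.
CI: 0.7709 ± 0.32343 → (0.447, 1.094).
With 95% confidence, each one-unit increase in saturated fat intake is associated with a change of between 0.447 and 1.094 mg/dL in cholesterol level.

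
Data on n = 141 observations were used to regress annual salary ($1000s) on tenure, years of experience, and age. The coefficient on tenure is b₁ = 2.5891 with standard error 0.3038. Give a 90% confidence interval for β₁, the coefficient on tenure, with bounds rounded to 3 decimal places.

(2.086, 3.092)

df = n − k − 1 = 141 − 3 − 1 = 137.
t* = t_{0.05, 137} = 1.656052.
Margin = t* × SE = 1.656052 × 0.3038 = 0.50311.
CI: 2.5891 ± 0.50311 → (2.086, 3.092).
With 90% confidence, each one-unit increase in tenure is associated with a change of between 2.086 and 3.092 $1000s in annual salary, holding the other predictors fixed.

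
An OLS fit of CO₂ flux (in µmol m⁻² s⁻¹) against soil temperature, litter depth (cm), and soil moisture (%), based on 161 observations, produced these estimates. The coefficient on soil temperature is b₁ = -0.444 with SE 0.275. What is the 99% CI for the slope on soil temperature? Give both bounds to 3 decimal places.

df = n − k − 1 = 161 − 3 − 1 = 157.
t* = t_{0.005, 157} = 2.607506.
Margin = t* × SE = 2.607506 × 0.275 = 0.71706.
CI: -0.444 ± 0.71706 → (-1.161, 0.273).
With 99% confidence, each one-unit increase in soil temperature is associated with a change of between -1.161 and 0.273 µmol m⁻² s⁻¹ in CO₂ flux, holding the other predictors fixed.

(-1.161, 0.273)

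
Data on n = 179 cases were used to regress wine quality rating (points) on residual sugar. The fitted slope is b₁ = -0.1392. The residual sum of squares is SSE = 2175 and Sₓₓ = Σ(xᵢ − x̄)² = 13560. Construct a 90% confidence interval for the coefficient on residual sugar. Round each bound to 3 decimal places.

(-0.189, -0.089)

MSE = SSE/(n − 2) = 2175/177 = 12.2881.
SE(b₁) = √(MSE/Sₓₓ) = √(12.2881/13560) = 0.0301032.
df = n − 2 = 177.
t* = t_{0.05, 177} = 1.653508.
Margin = t* × SE = 1.653508 × 0.0301032 = 0.04978.
CI: -0.1392 ± 0.04978 → (-0.189, -0.089).
With 90% confidence, each one-unit increase in residual sugar is associated with a change of between -0.189 and -0.089 points in wine quality rating.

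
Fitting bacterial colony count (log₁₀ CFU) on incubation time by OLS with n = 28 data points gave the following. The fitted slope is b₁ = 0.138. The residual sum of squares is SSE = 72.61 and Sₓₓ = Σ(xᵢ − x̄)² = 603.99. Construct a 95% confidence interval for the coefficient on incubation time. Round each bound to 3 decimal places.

MSE = SSE/(n − 2) = 72.61/26 = 2.79269.
SE(b₁) = √(MSE/Sₓₓ) = √(2.79269/603.99) = 0.0679981.
df = n − 2 = 26.
t* = t_{0.025, 26} = 2.055529.
Margin = t* × SE = 2.055529 × 0.0679981 = 0.13977.
CI: 0.138 ± 0.13977 → (-0.002, 0.278).
With 95% confidence, each one-unit increase in incubation time is associated with a change of between -0.002 and 0.278 log₁₀ CFU in bacterial colony count.

(-0.002, 0.278)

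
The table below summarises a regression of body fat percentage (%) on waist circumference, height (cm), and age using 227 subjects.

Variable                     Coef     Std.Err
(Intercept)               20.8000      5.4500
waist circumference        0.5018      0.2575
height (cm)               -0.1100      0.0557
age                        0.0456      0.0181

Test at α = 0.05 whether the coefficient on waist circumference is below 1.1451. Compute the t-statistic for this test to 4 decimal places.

Read off: b = 0.5018, SE = 0.2575 for waist circumference.
H₀: β₁ = 1.1451 vs H₁: β₁ < 1.1451.
t = (0.5018 − 1.1451) / 0.2575 = -2.4983.
df = n − k − 1 = 227 − 3 − 1 = 223.
One-sided p ≈ 0.0066, which is < 0.05, so reject H₀.
There is evidence that the true slope on waist circumference is below 1.1451 % per unit, holding the other predictors fixed.

t = -2.4983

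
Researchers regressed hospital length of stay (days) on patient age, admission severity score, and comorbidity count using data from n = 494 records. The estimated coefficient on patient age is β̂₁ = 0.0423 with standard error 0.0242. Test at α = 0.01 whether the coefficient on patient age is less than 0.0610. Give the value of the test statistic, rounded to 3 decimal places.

t = -0.773

H₀: β₁ = 0.0610 vs H₁: β₁ < 0.0610.
t = (β̂₁ − β₁⁰)/SE = (0.0423 − 0.0610) / 0.0242 = -0.773.
df = n − k − 1 = 494 − 3 − 1 = 490.
One-sided p ≈ 0.2200, which is ≥ 0.01, so fail to reject H₀.
The data do not give significant evidence that the true slope on patient age is below 0.0610 days per unit, holding the other predictors fixed.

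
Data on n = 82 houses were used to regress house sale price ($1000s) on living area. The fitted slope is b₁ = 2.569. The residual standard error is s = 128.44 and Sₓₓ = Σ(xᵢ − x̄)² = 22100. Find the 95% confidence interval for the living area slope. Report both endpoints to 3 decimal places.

(0.850, 4.288)

SE(b₁) = s/√Sₓₓ = 128.44/√22100 = 0.863981.
df = n − 2 = 80.
t* = t_{0.025, 80} = 1.990063.
Margin = t* × SE = 1.990063 × 0.863981 = 1.71938.
CI: 2.569 ± 1.71938 → (0.850, 4.288).
With 95% confidence, each one-unit increase in living area is associated with a change of between 0.850 and 4.288 $1000s in house sale price.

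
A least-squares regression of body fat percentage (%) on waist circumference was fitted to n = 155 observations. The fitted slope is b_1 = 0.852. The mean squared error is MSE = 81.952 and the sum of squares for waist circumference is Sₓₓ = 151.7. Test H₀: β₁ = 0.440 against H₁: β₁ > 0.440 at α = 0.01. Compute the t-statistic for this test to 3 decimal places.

SE(b_1) = √(MSE/Sₓₓ) = √(81.952/151.7) = 0.734999.
t = (0.852 − 0.440) / 0.734999 = 0.561.
df = n − 2 = 153.
One-sided p ≈ 0.2880, which is ≥ 0.01, so fail to reject H₀.
The data do not give significant evidence that the true slope on waist circumference exceeds 0.440 % per unit.

t = 0.561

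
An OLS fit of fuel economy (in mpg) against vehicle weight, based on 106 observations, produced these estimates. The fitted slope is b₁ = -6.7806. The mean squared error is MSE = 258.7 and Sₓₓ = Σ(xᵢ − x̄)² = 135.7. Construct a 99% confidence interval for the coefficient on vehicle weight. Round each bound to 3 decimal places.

SE(b₁) = √(MSE/Sₓₓ) = √(258.7/135.7) = 1.38073.
df = n − 2 = 104.
t* = t_{0.005, 104} = 2.623932.
Margin = t* × SE = 2.623932 × 1.38073 = 3.62294.
CI: -6.7806 ± 3.62294 → (-10.404, -3.158).
With 99% confidence, each one-unit increase in vehicle weight is associated with a change of between -10.404 and -3.158 mpg in fuel economy.

(-10.404, -3.158)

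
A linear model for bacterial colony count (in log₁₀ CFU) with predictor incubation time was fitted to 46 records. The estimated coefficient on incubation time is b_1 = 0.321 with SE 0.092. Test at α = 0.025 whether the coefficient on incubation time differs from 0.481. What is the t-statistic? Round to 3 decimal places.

t = -1.739

H₀: β₁ = 0.481 vs H₁: β₁ ≠ 0.481.
t = (b_1 − β₁⁰)/SE = (0.321 − 0.481) / 0.092 = -1.739.
df = n − 2 = 46 − 2 = 44.
Two-sided p ≈ 0.0890, which is ≥ 0.025, so fail to reject H₀.
The data are consistent with a true slope of 0.481 log₁₀ CFU per unit of incubation time.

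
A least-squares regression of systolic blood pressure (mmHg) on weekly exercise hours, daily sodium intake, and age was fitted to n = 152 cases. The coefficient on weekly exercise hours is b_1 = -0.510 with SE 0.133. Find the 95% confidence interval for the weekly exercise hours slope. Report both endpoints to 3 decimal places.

(-0.773, -0.247)

df = n − k − 1 = 152 − 3 − 1 = 148.
t* = t_{0.025, 148} = 1.976122.
Margin = t* × SE = 1.976122 × 0.133 = 0.26282.
CI: -0.510 ± 0.26282 → (-0.773, -0.247).
With 95% confidence, each one-unit increase in weekly exercise hours is associated with a change of between -0.773 and -0.247 mmHg in systolic blood pressure, holding the other predictors fixed.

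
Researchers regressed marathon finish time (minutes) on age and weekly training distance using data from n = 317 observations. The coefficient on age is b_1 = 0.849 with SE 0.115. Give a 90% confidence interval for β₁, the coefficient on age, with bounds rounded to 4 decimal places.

(0.6593, 1.0387)

df = n − k − 1 = 317 − 2 − 1 = 314.
t* = t_{0.05, 314} = 1.649721.
Margin = t* × SE = 1.649721 × 0.115 = 0.189718.
CI: 0.849 ± 0.189718 → (0.6593, 1.0387).
With 90% confidence, each one-unit increase in age is associated with a change of between 0.6593 and 1.0387 minutes in marathon finish time, holding the other predictors fixed.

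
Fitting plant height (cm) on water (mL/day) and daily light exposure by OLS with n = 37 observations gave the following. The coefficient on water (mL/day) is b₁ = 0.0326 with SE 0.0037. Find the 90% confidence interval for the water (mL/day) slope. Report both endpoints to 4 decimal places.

(0.0263, 0.0389)

df = n − k − 1 = 37 − 2 − 1 = 34.
t* = t_{0.05, 34} = 1.690924.
Margin = t* × SE = 1.690924 × 0.0037 = 0.006256.
CI: 0.0326 ± 0.006256 → (0.0263, 0.0389).
With 90% confidence, each one-unit increase in water (mL/day) is associated with a change of between 0.0263 and 0.0389 cm in plant height, holding the other predictors fixed.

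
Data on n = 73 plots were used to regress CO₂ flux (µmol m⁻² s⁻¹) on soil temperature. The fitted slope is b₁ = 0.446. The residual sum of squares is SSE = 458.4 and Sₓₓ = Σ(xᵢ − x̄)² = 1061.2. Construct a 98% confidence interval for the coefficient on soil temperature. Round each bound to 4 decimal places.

(0.2604, 0.6316)

MSE = SSE/(n − 2) = 458.4/71 = 6.45634.
SE(b₁) = √(MSE/Sₓₓ) = √(6.45634/1061.2) = 0.078.
df = n − 2 = 71.
t* = t_{0.01, 71} = 2.380024.
Margin = t* × SE = 2.380024 × 0.078 = 0.185642.
CI: 0.446 ± 0.185642 → (0.2604, 0.6316).
With 98% confidence, each one-unit increase in soil temperature is associated with a change of between 0.2604 and 0.6316 µmol m⁻² s⁻¹ in CO₂ flux.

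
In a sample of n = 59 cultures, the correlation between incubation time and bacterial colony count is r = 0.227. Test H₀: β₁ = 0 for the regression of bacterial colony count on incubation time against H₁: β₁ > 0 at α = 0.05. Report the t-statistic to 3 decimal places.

t = 1.760

t = r·√(n − 2)/√(1 − r²) = 0.227·√57/√0.948471 = 1.760.
df = n − 2 = 57.
One-sided p ≈ 0.0419, which is < 0.05, so reject H₀.
There is evidence of a linear association between incubation time and bacterial colony count.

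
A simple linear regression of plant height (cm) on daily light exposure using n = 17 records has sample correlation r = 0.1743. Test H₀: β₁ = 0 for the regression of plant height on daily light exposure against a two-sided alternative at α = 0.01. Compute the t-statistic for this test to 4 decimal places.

t = 0.6856

t = r·√(n − 2)/√(1 − r²) = 0.1743·√15/√0.96962 = 0.6856.
df = n − 2 = 15.
Two-sided p ≈ 0.5035, which is ≥ 0.01, so fail to reject H₀.
The data do not give significant evidence of a linear association between daily light exposure and plant height.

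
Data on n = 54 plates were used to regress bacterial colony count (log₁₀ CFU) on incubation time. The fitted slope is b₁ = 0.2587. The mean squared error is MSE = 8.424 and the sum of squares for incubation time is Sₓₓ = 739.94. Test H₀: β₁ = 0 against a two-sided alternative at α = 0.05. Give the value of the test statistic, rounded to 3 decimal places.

SE(b₁) = √(MSE/Sₓₓ) = √(8.424/739.94) = 0.106699.
t = 0.2587 / 0.106699 = 2.425.
df = n − 2 = 52.
Two-sided p ≈ 0.0188, which is < 0.05, so reject H₀.
There is evidence that incubation time is associated with bacterial colony count.

t = 2.425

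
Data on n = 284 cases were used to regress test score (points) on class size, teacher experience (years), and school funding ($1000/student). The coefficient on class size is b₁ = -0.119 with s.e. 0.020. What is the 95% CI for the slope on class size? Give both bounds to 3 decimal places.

(-0.158, -0.080)

df = n − k − 1 = 284 − 3 − 1 = 280.
t* = t_{0.025, 280} = 1.968472.
Margin = t* × SE = 1.968472 × 0.020 = 0.03937.
CI: -0.119 ± 0.03937 → (-0.158, -0.080).
With 95% confidence, each one-unit increase in class size is associated with a change of between -0.158 and -0.080 points in test score, holding the other predictors fixed.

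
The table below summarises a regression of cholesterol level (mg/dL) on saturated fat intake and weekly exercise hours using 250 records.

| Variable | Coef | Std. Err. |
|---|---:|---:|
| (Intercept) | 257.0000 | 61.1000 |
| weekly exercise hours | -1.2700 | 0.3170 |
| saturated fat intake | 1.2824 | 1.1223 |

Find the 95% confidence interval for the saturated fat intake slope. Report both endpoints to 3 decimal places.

(-0.928, 3.493)

Read off: b = 1.2824, SE = 1.1223 for saturated fat intake.
df = n − k − 1 = 250 − 2 − 1 = 247.
t* = t_{0.025, 247} = 1.969615.
Margin = t* × SE = 1.969615 × 1.1223 = 2.21050.
CI: 1.2824 ± 2.21050 → (-0.928, 3.493).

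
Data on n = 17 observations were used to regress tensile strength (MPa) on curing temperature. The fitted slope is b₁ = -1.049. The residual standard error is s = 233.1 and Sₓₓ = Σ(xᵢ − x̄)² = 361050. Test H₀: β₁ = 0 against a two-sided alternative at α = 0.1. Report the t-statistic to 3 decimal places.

t = -2.704

SE(b₁) = s/√Sₓₓ = 233.1/√361050 = 0.387935.
t = -1.049 / 0.387935 = -2.704.
df = n − 2 = 15.
Two-sided p ≈ 0.0163, which is < 0.1, so reject H₀.
There is evidence that curing temperature is associated with tensile strength.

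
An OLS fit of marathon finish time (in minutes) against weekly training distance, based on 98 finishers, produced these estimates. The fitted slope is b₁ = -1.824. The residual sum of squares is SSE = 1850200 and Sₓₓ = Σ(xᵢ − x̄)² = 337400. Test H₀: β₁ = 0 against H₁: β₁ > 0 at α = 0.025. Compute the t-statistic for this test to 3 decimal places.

t = -7.632

MSE = SSE/(n − 2) = 1850200/96 = 19272.9.
SE(b₁) = √(MSE/Sₓₓ) = √(19272.9/337400) = 0.239002.
t = -1.824 / 0.239002 = -7.632.
df = n − 2 = 96.
One-sided p ≈ 1.0000, which is ≥ 0.025, so fail to reject H₀.
The data do not give significant evidence that the true slope on weekly training distance is positive.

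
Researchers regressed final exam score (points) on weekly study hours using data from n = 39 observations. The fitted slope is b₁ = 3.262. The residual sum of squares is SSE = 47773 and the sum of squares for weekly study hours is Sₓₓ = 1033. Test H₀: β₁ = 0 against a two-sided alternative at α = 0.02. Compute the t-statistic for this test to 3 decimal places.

MSE = SSE/(n − 2) = 47773/37 = 1291.16.
SE(b₁) = √(MSE/Sₓₓ) = √(1291.16/1033) = 1.118.
t = 3.262 / 1.118 = 2.918.
df = n − 2 = 37.
Two-sided p ≈ 0.0060, which is < 0.02, so reject H₀.
There is evidence that weekly study hours is associated with final exam score.

t = 2.918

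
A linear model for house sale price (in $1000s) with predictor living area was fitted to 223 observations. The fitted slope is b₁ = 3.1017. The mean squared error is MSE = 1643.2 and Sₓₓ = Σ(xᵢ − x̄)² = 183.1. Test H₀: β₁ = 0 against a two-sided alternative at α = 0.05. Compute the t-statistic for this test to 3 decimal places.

t = 1.035

SE(b₁) = √(MSE/Sₓₓ) = √(1643.2/183.1) = 2.99572.
t = 3.1017 / 2.99572 = 1.035.
df = n − 2 = 221.
Two-sided p ≈ 0.3016, which is ≥ 0.05, so fail to reject H₀.
The data do not give significant evidence of an association between living area and house sale price.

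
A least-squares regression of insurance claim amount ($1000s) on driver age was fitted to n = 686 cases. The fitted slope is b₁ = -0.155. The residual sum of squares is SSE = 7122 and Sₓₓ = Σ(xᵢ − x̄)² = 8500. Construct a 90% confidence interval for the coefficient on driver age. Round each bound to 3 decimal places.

MSE = SSE/(n − 2) = 7122/684 = 10.4123.
SE(b₁) = √(MSE/Sₓₓ) = √(10.4123/8500) = 0.0349996.
df = n − 2 = 684.
t* = t_{0.05, 684} = 1.647084.
Margin = t* × SE = 1.647084 × 0.0349996 = 0.05765.
CI: -0.155 ± 0.05765 → (-0.213, -0.097).
With 90% confidence, each one-unit increase in driver age is associated with a change of between -0.213 and -0.097 $1000s in insurance claim amount.

(-0.213, -0.097)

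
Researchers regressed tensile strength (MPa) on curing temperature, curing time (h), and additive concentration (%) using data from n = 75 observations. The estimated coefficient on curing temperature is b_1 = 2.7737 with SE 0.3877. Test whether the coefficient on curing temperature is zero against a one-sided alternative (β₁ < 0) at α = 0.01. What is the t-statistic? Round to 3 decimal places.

t = 7.154

H₀: β₁ = 0 vs H₁: β₁ < 0.
t = (b_1 − β₁⁰)/SE = 2.7737 / 0.3877 = 7.154.
df = n − k − 1 = 75 − 3 − 1 = 71.
One-sided p ≈ 1.0000, which is ≥ 0.01, so fail to reject H₀.
The data do not give significant evidence that the true slope on curing temperature is negative, holding the other predictors fixed.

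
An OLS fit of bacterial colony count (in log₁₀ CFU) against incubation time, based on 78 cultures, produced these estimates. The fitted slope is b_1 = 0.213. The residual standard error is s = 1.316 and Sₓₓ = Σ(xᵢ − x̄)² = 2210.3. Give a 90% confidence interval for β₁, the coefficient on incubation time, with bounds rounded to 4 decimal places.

(0.1664, 0.2596)

SE(b_1) = s/√Sₓₓ = 1.316/√2210.3 = 0.0279918.
df = n − 2 = 76.
t* = t_{0.05, 76} = 1.665151.
Margin = t* × SE = 1.665151 × 0.0279918 = 0.046611.
CI: 0.213 ± 0.046611 → (0.1664, 0.2596).
With 90% confidence, each one-unit increase in incubation time is associated with a change of between 0.1664 and 0.2596 log₁₀ CFU in bacterial colony count.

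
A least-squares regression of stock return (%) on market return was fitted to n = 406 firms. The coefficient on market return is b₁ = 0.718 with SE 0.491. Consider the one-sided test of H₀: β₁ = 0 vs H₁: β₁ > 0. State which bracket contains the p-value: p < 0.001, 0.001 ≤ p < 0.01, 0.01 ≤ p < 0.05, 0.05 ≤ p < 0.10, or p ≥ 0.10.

t = 0.718 / 0.491 = 1.462.
df = n − 2 = 406 − 2 = 404.
One-sided p = P(T_{404} > t) ≈ 0.0722.
So 0.05 ≤ p < 0.10.

0.05 ≤ p < 0.10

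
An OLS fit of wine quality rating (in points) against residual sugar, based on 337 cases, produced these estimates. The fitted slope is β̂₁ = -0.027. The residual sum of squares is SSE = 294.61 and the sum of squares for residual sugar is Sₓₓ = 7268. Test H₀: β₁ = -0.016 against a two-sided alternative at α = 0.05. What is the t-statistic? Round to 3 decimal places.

t = -1.000

MSE = SSE/(n − 2) = 294.61/335 = 0.879433.
SE(β̂₁) = √(MSE/Sₓₓ) = √(0.879433/7268) = 0.011.
t = (-0.027 − (-0.016)) / 0.011 = -1.000.
df = n − 2 = 335.
Two-sided p ≈ 0.3180, which is ≥ 0.05, so fail to reject H₀.
The data are consistent with a true slope of -0.016 points per unit of residual sugar.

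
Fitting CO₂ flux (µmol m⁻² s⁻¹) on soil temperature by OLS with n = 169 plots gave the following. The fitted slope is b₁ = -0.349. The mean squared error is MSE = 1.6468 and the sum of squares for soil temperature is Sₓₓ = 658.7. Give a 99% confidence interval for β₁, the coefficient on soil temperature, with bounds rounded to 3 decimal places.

SE(b₁) = √(MSE/Sₓₓ) = √(1.6468/658.7) = 0.0500008.
df = n − 2 = 167.
t* = t_{0.005, 167} = 2.605589.
Margin = t* × SE = 2.605589 × 0.0500008 = 0.13028.
CI: -0.349 ± 0.13028 → (-0.479, -0.219).
With 99% confidence, each one-unit increase in soil temperature is associated with a change of between -0.479 and -0.219 µmol m⁻² s⁻¹ in CO₂ flux.

(-0.479, -0.219)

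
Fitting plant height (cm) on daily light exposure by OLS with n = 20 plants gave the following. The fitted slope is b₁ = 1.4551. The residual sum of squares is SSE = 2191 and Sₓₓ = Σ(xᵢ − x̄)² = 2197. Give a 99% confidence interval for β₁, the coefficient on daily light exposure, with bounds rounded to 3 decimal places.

(0.778, 2.133)

MSE = SSE/(n − 2) = 2191/18 = 121.722.
SE(b₁) = √(MSE/Sₓₓ) = √(121.722/2197) = 0.23538.
df = n − 2 = 18.
t* = t_{0.005, 18} = 2.87844.
Margin = t* × SE = 2.87844 × 0.23538 = 0.67753.
CI: 1.4551 ± 0.67753 → (0.778, 2.133).
With 99% confidence, each one-unit increase in daily light exposure is associated with a change of between 0.778 and 2.133 cm in plant height.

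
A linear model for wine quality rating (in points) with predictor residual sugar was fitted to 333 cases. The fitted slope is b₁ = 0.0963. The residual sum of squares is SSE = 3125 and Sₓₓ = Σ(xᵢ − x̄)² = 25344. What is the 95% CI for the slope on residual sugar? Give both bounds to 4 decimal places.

MSE = SSE/(n − 2) = 3125/331 = 9.44109.
SE(b₁) = √(MSE/Sₓₓ) = √(9.44109/25344) = 0.0193007.
df = n − 2 = 331.
t* = t_{0.025, 331} = 1.967157.
Margin = t* × SE = 1.967157 × 0.0193007 = 0.037968.
CI: 0.0963 ± 0.037968 → (0.0583, 0.1343).
With 95% confidence, each one-unit increase in residual sugar is associated with a change of between 0.0583 and 0.1343 points in wine quality rating.

(0.0583, 0.1343)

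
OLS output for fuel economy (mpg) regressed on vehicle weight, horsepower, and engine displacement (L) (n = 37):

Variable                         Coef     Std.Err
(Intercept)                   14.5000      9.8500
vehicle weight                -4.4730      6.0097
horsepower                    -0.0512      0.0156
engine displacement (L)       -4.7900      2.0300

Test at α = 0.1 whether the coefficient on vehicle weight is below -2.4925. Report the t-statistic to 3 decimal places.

t = -0.330

Read off: b = -4.4730, SE = 6.0097 for vehicle weight.
H₀: β₁ = -2.4925 vs H₁: β₁ < -2.4925.
t = (-4.4730 − (-2.4925)) / 6.0097 = -0.330.
df = n − k − 1 = 37 − 3 − 1 = 33.
One-sided p ≈ 0.3719, which is ≥ 0.1, so fail to reject H₀.
The data do not give significant evidence that the true slope on vehicle weight is below -2.4925 mpg per unit, holding the other predictors fixed.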